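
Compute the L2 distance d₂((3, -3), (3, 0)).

√(Σ(x_i - y_i)²) = √((3 - 3)² + (-3 - 0)²)
= √(0² + (-3)²) = √(0 + 9) = √9 = 3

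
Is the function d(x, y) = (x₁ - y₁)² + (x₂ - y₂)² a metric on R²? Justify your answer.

No. The squared Euclidean distance fails the triangle inequality. Counterexample: x = (0, 0), y = (1, 2), z = (2, 4). d(x,z) = 2² + 4² = 20, but d(x,y) + d(y,z) = (1² + 2²) + (1² + 2²) = 5 + 5 = 10. Since 20 > 10, the triangle inequality is violated. (Note: √d, the ordinary Euclidean distance, IS a metric.)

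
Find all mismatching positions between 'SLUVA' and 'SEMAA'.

Differing positions: 2, 3, 4. Hamming distance = 3.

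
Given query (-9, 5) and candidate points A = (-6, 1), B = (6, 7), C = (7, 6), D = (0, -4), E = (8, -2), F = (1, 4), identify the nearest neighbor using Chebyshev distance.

Distances: d(A) = 4, d(B) = 15, d(C) = 16, d(D) = 9, d(E) = 17, d(F) = 10. Nearest: A = (-6, 1) with distance 4.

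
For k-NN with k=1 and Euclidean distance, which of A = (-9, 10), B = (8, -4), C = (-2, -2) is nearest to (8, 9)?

Distances: d(A) ≈ 17.0294, d(B) = 13, d(C) ≈ 14.8661. Nearest: B = (8, -4) with distance 13.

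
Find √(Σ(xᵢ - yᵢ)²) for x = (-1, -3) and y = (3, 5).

√(Σ(x_i - y_i)²) = √((-1 - 3)² + (-3 - 5)²)
= √((-4)² + (-8)²) = √(16 + 64) = √80 ≈ 8.9443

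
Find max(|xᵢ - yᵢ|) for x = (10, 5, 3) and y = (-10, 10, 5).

max(|x_i - y_i|) = max(|10 - (-10)|, |5 - 10|, |3 - 5|) = max(20, 5, 2) = 20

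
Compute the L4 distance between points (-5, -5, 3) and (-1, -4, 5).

(Σ|x_i - y_i|^4)^(1/4) = (|-5 - (-1)|^4 + |-5 - (-4)|^4 + |3 - 5|^4)^(1/4)
= (4^4 + 1^4 + 2^4)^(1/4) = (256 + 1 + 16)^(1/4) = (273)^(1/4) ≈ 4.0648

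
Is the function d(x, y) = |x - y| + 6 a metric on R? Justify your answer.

No. d fails identity of indiscernibles (specifically d(x,x) = 0): d(3, 3) = |3 - 3| + 6 = 0 + 6 = 6 ≠ 0.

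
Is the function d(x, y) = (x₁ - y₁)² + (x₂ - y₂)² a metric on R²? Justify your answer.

No. The squared Euclidean distance fails the triangle inequality. Counterexample: x = (0, 0), y = (1, 3), z = (2, 6). d(x,z) = 2² + 6² = 40, but d(x,y) + d(y,z) = (1² + 3²) + (1² + 3²) = 10 + 10 = 20. Since 40 > 20, the triangle inequality is violated. (Note: √d, the ordinary Euclidean distance, IS a metric.)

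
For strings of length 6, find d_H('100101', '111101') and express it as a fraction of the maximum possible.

Differing positions: 2, 3. Hamming distance = 2. The maximum possible Hamming distance for length-6 strings is 6, so d_H/6 = 2/6 ≈ 0.3333.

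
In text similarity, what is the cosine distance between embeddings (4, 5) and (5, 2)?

With u = (4, 5), v = (5, 2):
u·v = 4·5 + 5·2 = 20 + 10 = 30.
|u| = √(4² + 5²) = √41, |v| = √(5² + 2²) = √29, so |u||v| = √(41·29) = √1189.
cos θ = (u·v)/(|u||v|) = 30/√1189 ≈ 0.87
Cosine distance = 1 - cos θ ≈ 1 - 0.87 = 0.13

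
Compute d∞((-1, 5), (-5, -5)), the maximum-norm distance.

max(|x_i - y_i|) = max(|-1 - (-5)|, |5 - (-5)|) = max(4, 10) = 10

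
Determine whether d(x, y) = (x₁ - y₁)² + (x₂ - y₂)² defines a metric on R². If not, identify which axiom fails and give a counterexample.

No. The squared Euclidean distance fails the triangle inequality. Counterexample: x = (0, 0), y = (5, 5), z = (10, 10). d(x,z) = 10² + 10² = 200, but d(x,y) + d(y,z) = (5² + 5²) + (5² + 5²) = 50 + 50 = 100. Since 200 > 100, the triangle inequality is violated. (Note: √d, the ordinary Euclidean distance, IS a metric.)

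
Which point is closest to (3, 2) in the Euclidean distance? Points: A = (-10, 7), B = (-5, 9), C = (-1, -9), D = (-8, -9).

Distances: d(A) ≈ 13.9284, d(B) ≈ 10.6301, d(C) ≈ 11.7047, d(D) ≈ 15.5563. Nearest: B = (-5, 9) with distance 10.6301.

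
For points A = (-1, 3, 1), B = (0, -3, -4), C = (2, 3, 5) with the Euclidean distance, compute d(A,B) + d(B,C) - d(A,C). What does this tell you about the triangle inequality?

d(A,B) = √(1² + 6² + 5²) = √62 ≈ 7.874, d(B,C) = √(2² + 6² + 9²) = √121 = 11, d(A,C) = √(3² + 0² + 4²) = √25 = 5.
d(A,B) + d(B,C) - d(A,C) = 7.874 + 11 - 5 = 18.874 - 5 = 13.874 (to 4 decimal places). This is ≥ 0, so the triangle inequality holds for these points.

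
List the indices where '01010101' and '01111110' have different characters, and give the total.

Differing positions: 3, 5, 7, 8. Hamming distance = 4.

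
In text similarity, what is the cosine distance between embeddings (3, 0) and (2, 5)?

With u = (3, 0), v = (2, 5):
u·v = 3·2 + 0·5 = 6 + 0 = 6.
|u| = √(3² + 0²) = √9, |v| = √(2² + 5²) = √29, so |u||v| = √(9·29) = √261.
cos θ = (u·v)/(|u||v|) = 6/√261 ≈ 0.3714
Cosine distance = 1 - cos θ ≈ 1 - 0.3714 = 0.6286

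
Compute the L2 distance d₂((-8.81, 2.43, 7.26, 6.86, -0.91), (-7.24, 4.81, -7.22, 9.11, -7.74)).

√(Σ(x_i - y_i)²) = √((-8.81 - (-7.24))² + (2.43 - 4.81)² + (7.26 - (-7.22))² + (6.86 - 9.11)² + (-0.91 - (-7.74))²)
= √((-1.57)² + (-2.38)² + 14.48² + (-2.25)² + 6.83²) = √(2.4649 + 5.6644 + 209.6704 + 5.0625 + 46.6489) = √269.5111 ≈ 16.4168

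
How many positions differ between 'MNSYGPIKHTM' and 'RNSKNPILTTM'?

Differing positions: 1, 4, 5, 8, 9. Hamming distance = 5.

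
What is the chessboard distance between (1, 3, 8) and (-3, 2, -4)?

max(|x_i - y_i|) = max(|1 - (-3)|, |3 - 2|, |8 - (-4)|) = max(4, 1, 12) = 12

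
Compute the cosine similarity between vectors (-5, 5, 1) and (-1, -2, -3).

With u = (-5, 5, 1), v = (-1, -2, -3):
u·v = (-5)·(-1) + 5·(-2) + 1·(-3) = 5 + (-10) + (-3) = -8.
|u| = √((-5)² + 5² + 1²) = √51, |v| = √((-1)² + (-2)² + (-3)²) = √14, so |u||v| = √(51·14) = √714.
cos θ = (u·v)/(|u||v|) = -8/√714 ≈ -0.2994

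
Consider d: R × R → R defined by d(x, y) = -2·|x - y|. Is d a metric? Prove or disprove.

No. With c = -2 < 0, d fails non-negativity: d(7, 14) = -2·|7 - 14| = -2·7 = -14 < 0.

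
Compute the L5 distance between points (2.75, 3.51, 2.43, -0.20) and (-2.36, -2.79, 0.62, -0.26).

(Σ|x_i - y_i|^5)^(1/5) = (|2.75 - (-2.36)|^5 + |3.51 - (-2.79)|^5 + |2.43 - 0.62|^5 + |-0.2 - (-0.26)|^5)^(1/5)
= (5.11^5 + 6.3^5 + 1.81^5 + 0.06^5)^(1/5) ≈ (3484.2114 + 9924.3654 + 19.4264 + 0)^(1/5) = (13428.0032)^(1/5) ≈ 6.6927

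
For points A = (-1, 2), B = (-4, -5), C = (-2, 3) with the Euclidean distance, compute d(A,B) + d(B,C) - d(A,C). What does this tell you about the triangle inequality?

d(A,B) = √(3² + 7²) = √58 ≈ 7.6158, d(B,C) = √(2² + 8²) = √68 ≈ 8.2462, d(A,C) = √(1² + 1²) = √2 ≈ 1.4142.
d(A,B) + d(B,C) - d(A,C) = 7.6158 + 8.2462 - 1.4142 = 15.862 - 1.4142 = 14.4478 (to 4 decimal places). This is ≥ 0, so the triangle inequality holds for these points.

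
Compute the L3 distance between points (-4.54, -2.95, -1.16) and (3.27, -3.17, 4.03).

(Σ|x_i - y_i|^3)^(1/3) = (|-4.54 - 3.27|^3 + |-2.95 - (-3.17)|^3 + |-1.16 - 4.03|^3)^(1/3)
= (7.81^3 + 0.22^3 + 5.19^3)^(1/3) ≈ (476.3795 + 0.0106 + 139.7984)^(1/3) = (616.1885)^(1/3) ≈ 8.5095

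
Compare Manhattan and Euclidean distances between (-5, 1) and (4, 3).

L1 = |-5 - 4| + |1 - 3| = 9 + 2 = 11
L2 = √(9² + 2²) = √85 ≈ 9.2195
L1 ≥ L2 always (equality iff movement is along one axis); L1 > L2 here.
Ratio L1/L2 = 11/√85 ≈ 1.1931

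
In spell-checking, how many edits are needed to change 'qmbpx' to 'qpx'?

Let D[i][j] be the edit distance between the first i characters of 'qmbpx' and the first j characters of 'qpx', with D[i][0] = i, D[0][j] = j, and D[i][j] = D[i-1][j-1] if the characters match, else 1 + min(D[i-1][j], D[i][j-1], D[i-1][j-1]). Filling the table (rows: prefixes of 'qmbpx', columns: prefixes of 'qpx'):
     ε  q  p  x
  ε  0  1  2  3
  q  1  0  1  2
  m  2  1  1  2
  b  3  2  2  2
  p  4  3  2  3
  x  5  4  3  2
The bottom-right entry gives D[5][3] = 2, so no sequence of fewer than 2 edits works. Backtracking through the table gives one optimal edit sequence (2 edits):
  qmbpx → qbpx (del m @2)
  qbpx → qpx (del b @2)
Edit distance = 2.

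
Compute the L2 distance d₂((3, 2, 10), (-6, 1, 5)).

√(Σ(x_i - y_i)²) = √((3 - (-6))² + (2 - 1)² + (10 - 5)²)
= √(9² + 1² + 5²) = √(81 + 1 + 25) = √107 ≈ 10.3441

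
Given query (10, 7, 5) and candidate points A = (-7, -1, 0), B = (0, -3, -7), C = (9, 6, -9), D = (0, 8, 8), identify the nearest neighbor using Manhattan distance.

Distances: d(A) = 30, d(B) = 32, d(C) = 16, d(D) = 14. Nearest: D = (0, 8, 8) with distance 14.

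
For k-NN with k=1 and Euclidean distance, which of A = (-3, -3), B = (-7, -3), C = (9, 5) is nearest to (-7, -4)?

Distances: d(A) ≈ 4.1231, d(B) = 1, d(C) ≈ 18.3576. Nearest: B = (-7, -3) with distance 1.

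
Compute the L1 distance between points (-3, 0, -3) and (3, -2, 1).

Σ|x_i - y_i| = |-3 - 3| + |0 - (-2)| + |-3 - 1| = 6 + 2 + 4 = 12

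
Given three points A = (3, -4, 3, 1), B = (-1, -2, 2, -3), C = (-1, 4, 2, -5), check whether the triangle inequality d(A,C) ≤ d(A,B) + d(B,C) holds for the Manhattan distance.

d(A,B) = 4 + 2 + 1 + 4 = 11, d(B,C) = 0 + 6 + 0 + 2 = 8, d(A,C) = 4 + 8 + 1 + 6 = 19.
d(A,C) = 19 ≤ 11 + 8 = 19. Triangle inequality is satisfied.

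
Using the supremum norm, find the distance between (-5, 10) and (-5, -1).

max(|x_i - y_i|) = max(|-5 - (-5)|, |10 - (-1)|) = max(0, 11) = 11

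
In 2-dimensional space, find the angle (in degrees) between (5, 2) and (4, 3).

With u = (5, 2), v = (4, 3):
u·v = 5·4 + 2·3 = 20 + 6 = 26.
|u| = √(5² + 2²) = √29, |v| = √(4² + 3²) = √25, so |u||v| = √(29·25) = √725.
cos θ = (u·v)/(|u||v|) = 26/√725 ≈ 0.965616
θ = arccos(0.965616) ≈ 15.07°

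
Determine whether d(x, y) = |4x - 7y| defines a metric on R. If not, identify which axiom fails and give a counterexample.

No. d fails symmetry: d(1, 2) = |4·1 - 7·2| = |-10| = 10, but d(2, 1) = |4·2 - 7·1| = |1| = 1. Since 10 ≠ 1, d(x,y) ≠ d(y,x) in general.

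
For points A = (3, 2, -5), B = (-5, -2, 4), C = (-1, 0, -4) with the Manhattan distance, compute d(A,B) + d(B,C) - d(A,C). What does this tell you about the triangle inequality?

d(A,B) = 8 + 4 + 9 = 21, d(B,C) = 4 + 2 + 8 = 14, d(A,C) = 4 + 2 + 1 = 7.
d(A,B) + d(B,C) - d(A,C) = 21 + 14 - 7 = 35 - 7 = 28. This is ≥ 0, so the triangle inequality holds for these points.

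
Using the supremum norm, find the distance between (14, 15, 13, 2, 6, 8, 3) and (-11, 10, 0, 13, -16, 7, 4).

max(|x_i - y_i|) = max(|14 - (-11)|, |15 - 10|, |13 - 0|, |2 - 13|, |6 - (-16)|, |8 - 7|, |3 - 4|) = max(25, 5, 13, 11, 22, 1, 1) = 25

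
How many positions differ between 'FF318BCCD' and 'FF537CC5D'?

Differing positions: 3, 4, 5, 6, 8. Hamming distance = 5.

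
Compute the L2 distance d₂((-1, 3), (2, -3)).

√(Σ(x_i - y_i)²) = √((-1 - 2)² + (3 - (-3))²)
= √((-3)² + 6²) = √(9 + 36) = √45 ≈ 6.7082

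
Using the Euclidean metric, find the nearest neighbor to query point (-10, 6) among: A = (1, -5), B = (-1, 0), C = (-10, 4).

Distances: d(A) ≈ 15.5563, d(B) ≈ 10.8167, d(C) = 2. Nearest: C = (-10, 4) with distance 2.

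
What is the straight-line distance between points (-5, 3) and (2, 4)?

√(Σ(x_i - y_i)²) = √((-5 - 2)² + (3 - 4)²)
= √((-7)² + (-1)²) = √(49 + 1) = √50 ≈ 7.0711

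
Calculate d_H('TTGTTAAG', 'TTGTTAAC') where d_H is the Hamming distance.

Differing positions: 8. Hamming distance = 1.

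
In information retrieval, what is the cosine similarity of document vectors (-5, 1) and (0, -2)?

With u = (-5, 1), v = (0, -2):
u·v = (-5)·0 + 1·(-2) = 0 + (-2) = -2.
|u| = √((-5)² + 1²) = √26, |v| = √(0² + (-2)²) = √4, so |u||v| = √(26·4) = √104.
cos θ = (u·v)/(|u||v|) = -2/√104 ≈ -0.1961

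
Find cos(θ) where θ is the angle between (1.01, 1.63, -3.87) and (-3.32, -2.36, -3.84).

With u = (1.01, 1.63, -3.87), v = (-3.32, -2.36, -3.84):
u·v = 1.01·(-3.32) + 1.63·(-2.36) + (-3.87)·(-3.84) = (-3.3532) + (-3.8468) + 14.8608 = 7.6608.
|u| = √(1.01² + 1.63² + (-3.87)²) = √(1.0201 + 2.6569 + 14.9769) = √18.6539, |v| = √((-3.32)² + (-2.36)² + (-3.84)²) = √(11.0224 + 5.5696 + 14.7456) = √31.3376.
cos θ = (u·v)/(|u||v|) = 7.6608/(√18.6539·√31.3376) ≈ 0.3169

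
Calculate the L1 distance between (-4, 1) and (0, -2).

Σ|x_i - y_i| = |-4 - 0| + |1 - (-2)| = 4 + 3 = 7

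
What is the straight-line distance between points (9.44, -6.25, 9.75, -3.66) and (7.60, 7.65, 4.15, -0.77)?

√(Σ(x_i - y_i)²) = √((9.44 - 7.6)² + (-6.25 - 7.65)² + (9.75 - 4.15)² + (-3.66 - (-0.77))²)
= √(1.84² + (-13.9)² + 5.6² + (-2.89)²) = √(3.3856 + 193.21 + 31.36 + 8.3521) = √236.3077 ≈ 15.3723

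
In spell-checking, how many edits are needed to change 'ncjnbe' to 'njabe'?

Let D[i][j] be the edit distance between the first i characters of 'ncjnbe' and the first j characters of 'njabe', with D[i][0] = i, D[0][j] = j, and D[i][j] = D[i-1][j-1] if the characters match, else 1 + min(D[i-1][j], D[i][j-1], D[i-1][j-1]). Filling the table (rows: prefixes of 'ncjnbe', columns: prefixes of 'njabe'):
     ε  n  j  a  b  e
  ε  0  1  2  3  4  5
  n  1  0  1  2  3  4
  c  2  1  1  2  3  4
  j  3  2  1  2  3  4
  n  4  3  2  2  3  4
  b  5  4  3  3  2  3
  e  6  5  4  4  3  2
The bottom-right entry gives D[6][5] = 2, so no sequence of fewer than 2 edits works. Backtracking through the table gives one optimal edit sequence (2 edits):
  ncjnbe → njnbe (del c @2)
  njnbe → njabe (sub n→a @3)
Edit distance = 2.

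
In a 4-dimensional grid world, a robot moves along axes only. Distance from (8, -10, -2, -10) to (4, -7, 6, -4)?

Σ|x_i - y_i| = |8 - 4| + |-10 - (-7)| + |-2 - 6| + |-10 - (-4)| = 4 + 3 + 8 + 6 = 21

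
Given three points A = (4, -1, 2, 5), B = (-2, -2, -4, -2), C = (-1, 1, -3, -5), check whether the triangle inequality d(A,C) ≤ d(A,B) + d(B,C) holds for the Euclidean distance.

d(A,B) = √(6² + 1² + 6² + 7²) = √122 ≈ 11.0454, d(B,C) = √(1² + 3² + 1² + 3²) = √20 ≈ 4.4721, d(A,C) = √(5² + 2² + 5² + 10²) = √154 ≈ 12.4097.
d(A,C) ≈ 12.4097 ≤ 11.0454 + 4.4721 = 15.5175. Triangle inequality is satisfied.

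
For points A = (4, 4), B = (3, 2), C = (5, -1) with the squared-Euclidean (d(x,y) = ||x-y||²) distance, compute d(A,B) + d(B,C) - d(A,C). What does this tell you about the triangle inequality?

d(A,B) = 1² + 2² = 5, d(B,C) = 2² + 3² = 13, d(A,C) = 1² + 5² = 26.
d(A,B) + d(B,C) - d(A,C) = 5 + 13 - 26 = 18 - 26 = -8. This is < 0, so the triangle inequality FAILS for these points (squared-Euclidean is not a metric).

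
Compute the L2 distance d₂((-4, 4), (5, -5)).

√(Σ(x_i - y_i)²) = √((-4 - 5)² + (4 - (-5))²)
= √((-9)² + 9²) = √(81 + 81) = √162 ≈ 12.7279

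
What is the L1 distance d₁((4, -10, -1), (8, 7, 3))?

Σ|x_i - y_i| = |4 - 8| + |-10 - 7| + |-1 - 3| = 4 + 17 + 4 = 25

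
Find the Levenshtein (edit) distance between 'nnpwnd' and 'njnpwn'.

Let D[i][j] be the edit distance between the first i characters of 'nnpwnd' and the first j characters of 'njnpwn', with D[i][0] = i, D[0][j] = j, and D[i][j] = D[i-1][j-1] if the characters match, else 1 + min(D[i-1][j], D[i][j-1], D[i-1][j-1]). Filling the table (rows: prefixes of 'nnpwnd', columns: prefixes of 'njnpwn'):
     ε  n  j  n  p  w  n
  ε  0  1  2  3  4  5  6
  n  1  0  1  2  3  4  5
  n  2  1  1  1  2  3  4
  p  3  2  2  2  1  2  3
  w  4  3  3  3  2  1  2
  n  5  4  4  3  3  2  1
  d  6  5  5  4  4  3  2
The bottom-right entry gives D[6][6] = 2, so no sequence of fewer than 2 edits works. Backtracking through the table gives one optimal edit sequence (2 edits):
  nnpwnd → njnpwnd (ins j @2)
  njnpwnd → njnpwn (del d @7)
Edit distance = 2.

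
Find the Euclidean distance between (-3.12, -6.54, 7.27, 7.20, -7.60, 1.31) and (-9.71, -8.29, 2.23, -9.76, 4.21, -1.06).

√(Σ(x_i - y_i)²) = √((-3.12 - (-9.71))² + (-6.54 - (-8.29))² + (7.27 - 2.23)² + (7.2 - (-9.76))² + (-7.6 - 4.21)² + (1.31 - (-1.06))²)
= √(6.59² + 1.75² + 5.04² + 16.96² + (-11.81)² + 2.37²) = √(43.4281 + 3.0625 + 25.4016 + 287.6416 + 139.4761 + 5.6169) = √504.6268 ≈ 22.4639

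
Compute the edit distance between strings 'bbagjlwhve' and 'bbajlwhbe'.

Let D[i][j] be the edit distance between the first i characters of 'bbagjlwhve' and the first j characters of 'bbajlwhbe', with D[i][0] = i, D[0][j] = j, and D[i][j] = D[i-1][j-1] if the characters match, else 1 + min(D[i-1][j], D[i][j-1], D[i-1][j-1]). Filling the table (rows: prefixes of 'bbagjlwhve', columns: prefixes of 'bbajlwhbe'):
     ε  b  b  a  j  l  w  h  b  e
  ε  0  1  2  3  4  5  6  7  8  9
  b  1  0  1  2  3  4  5  6  7  8
  b  2  1  0  1  2  3  4  5  6  7
  a  3  2  1  0  1  2  3  4  5  6
  g  4  3  2  1  1  2  3  4  5  6
  j  5  4  3  2  1  2  3  4  5  6
  l  6  5  4  3  2  1  2  3  4  5
  w  7  6  5  4  3  2  1  2  3  4
  h  8  7  6  5  4  3  2  1  2  3
  v  9  8  7  6  5  4  3  2  2  3
  e 10  9  8  7  6  5  4  3  3  2
The bottom-right entry gives D[10][9] = 2, so no sequence of fewer than 2 edits works. Backtracking through the table gives one optimal edit sequence (2 edits):
  bbagjlwhve → bbajlwhve (del g @4)
  bbajlwhve → bbajlwhbe (sub v→b @8)
Edit distance = 2.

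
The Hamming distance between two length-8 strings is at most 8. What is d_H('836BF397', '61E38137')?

Differing positions: 1, 2, 3, 4, 5, 6, 7. Hamming distance = 7. The maximum possible Hamming distance for length-8 strings is 8, so d_H/8 = 7/8 = 0.875.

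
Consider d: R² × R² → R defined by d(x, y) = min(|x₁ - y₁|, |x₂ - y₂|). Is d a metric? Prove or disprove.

No. d fails identity of indiscernibles: take x = (4, 0) and y = (4, 5). Then d(x,y) = min(|4 - 4|, |0 - 5|) = min(0, 5) = 0, yet x ≠ y.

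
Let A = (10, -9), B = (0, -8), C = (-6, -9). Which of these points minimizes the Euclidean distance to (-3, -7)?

Distances: d(A) ≈ 13.1529, d(B) ≈ 3.1623, d(C) ≈ 3.6056. Nearest: B = (0, -8) with distance 3.1623.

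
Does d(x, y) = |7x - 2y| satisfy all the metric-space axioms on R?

No. d fails symmetry: d(4, 6) = |7·4 - 2·6| = |16| = 16, but d(6, 4) = |7·6 - 2·4| = |34| = 34. Since 16 ≠ 34, d(x,y) ≠ d(y,x) in general.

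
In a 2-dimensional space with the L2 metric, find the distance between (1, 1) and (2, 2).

(Σ|x_i - y_i|^2)^(1/2) = (|1 - 2|^2 + |1 - 2|^2)^(1/2)
= (1^2 + 1^2)^(1/2) = (1 + 1)^(1/2) = (2)^(1/2) ≈ 1.4142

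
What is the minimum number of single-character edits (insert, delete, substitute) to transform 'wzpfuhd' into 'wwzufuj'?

Let D[i][j] be the edit distance between the first i characters of 'wzpfuhd' and the first j characters of 'wwzufuj', with D[i][0] = i, D[0][j] = j, and D[i][j] = D[i-1][j-1] if the characters match, else 1 + min(D[i-1][j], D[i][j-1], D[i-1][j-1]). Filling the table (rows: prefixes of 'wzpfuhd', columns: prefixes of 'wwzufuj'):
     ε  w  w  z  u  f  u  j
  ε  0  1  2  3  4  5  6  7
  w  1  0  1  2  3  4  5  6
  z  2  1  1  1  2  3  4  5
  p  3  2  2  2  2  3  4  5
  f  4  3  3  3  3  2  3  4
  u  5  4  4  4  3  3  2  3
  h  6  5  5  5  4  4  3  3
  d  7  6  6  6  5  5  4  4
The bottom-right entry gives D[7][7] = 4, so no sequence of fewer than 4 edits works. Backtracking through the table gives one optimal edit sequence (4 edits):
  wzpfuhd → wwzpfuhd (ins w @1)
  wwzpfuhd → wwzufuhd (sub p→u @4)
  wwzufuhd → wwzufud (del h @7)
  wwzufud → wwzufuj (sub d→j @7)
Edit distance = 4.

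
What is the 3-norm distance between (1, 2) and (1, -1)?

(Σ|x_i - y_i|^3)^(1/3) = (|1 - 1|^3 + |2 - (-1)|^3)^(1/3)
= (0^3 + 3^3)^(1/3) = (0 + 27)^(1/3) = (27)^(1/3) = 3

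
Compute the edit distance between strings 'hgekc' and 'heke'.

Let D[i][j] be the edit distance between the first i characters of 'hgekc' and the first j characters of 'heke', with D[i][0] = i, D[0][j] = j, and D[i][j] = D[i-1][j-1] if the characters match, else 1 + min(D[i-1][j], D[i][j-1], D[i-1][j-1]). Filling the table (rows: prefixes of 'hgekc', columns: prefixes of 'heke'):
     ε  h  e  k  e
  ε  0  1  2  3  4
  h  1  0  1  2  3
  g  2  1  1  2  3
  e  3  2  1  2  2
  k  4  3  2  1  2
  c  5  4  3  2  2
The bottom-right entry gives D[5][4] = 2, so no sequence of fewer than 2 edits works. Backtracking through the table gives one optimal edit sequence (2 edits):
  hgekc → hekc (del g @2)
  hekc → heke (sub c→e @4)
Edit distance = 2.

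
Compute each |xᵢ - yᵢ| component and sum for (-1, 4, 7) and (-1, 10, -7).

Σ|x_i - y_i| = |-1 - (-1)| + |4 - 10| + |7 - (-7)| = 0 + 6 + 14 = 20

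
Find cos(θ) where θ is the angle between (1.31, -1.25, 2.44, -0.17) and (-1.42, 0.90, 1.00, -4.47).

With u = (1.31, -1.25, 2.44, -0.17), v = (-1.42, 0.90, 1.00, -4.47):
u·v = 1.31·(-1.42) + (-1.25)·0.9 + 2.44·1 + (-0.17)·(-4.47) = (-1.8602) + (-1.125) + 2.44 + 0.7599 = 0.2147.
|u| = √(1.31² + (-1.25)² + 2.44² + (-0.17)²) = √(1.7161 + 1.5625 + 5.9536 + 0.0289) = √9.2611, |v| = √((-1.42)² + 0.9² + 1² + (-4.47)²) = √(2.0164 + 0.81 + 1 + 19.9809) = √23.8073.
cos θ = (u·v)/(|u||v|) = 0.2147/(√9.2611·√23.8073) ≈ 0.0145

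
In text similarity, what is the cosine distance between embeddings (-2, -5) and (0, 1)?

With u = (-2, -5), v = (0, 1):
u·v = (-2)·0 + (-5)·1 = 0 + (-5) = -5.
|u| = √((-2)² + (-5)²) = √29, |v| = √(0² + 1²) = √1, so |u||v| = √(29·1) = √29.
cos θ = (u·v)/(|u||v|) = -5/√29 ≈ -0.9285
Cosine distance = 1 - cos θ ≈ 1 - (-0.9285) = 1.9285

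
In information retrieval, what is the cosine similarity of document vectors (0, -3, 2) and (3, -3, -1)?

With u = (0, -3, 2), v = (3, -3, -1):
u·v = 0·3 + (-3)·(-3) + 2·(-1) = 0 + 9 + (-2) = 7.
|u| = √(0² + (-3)² + 2²) = √13, |v| = √(3² + (-3)² + (-1)²) = √19, so |u||v| = √(13·19) = √247.
cos θ = (u·v)/(|u||v|) = 7/√247 ≈ 0.4454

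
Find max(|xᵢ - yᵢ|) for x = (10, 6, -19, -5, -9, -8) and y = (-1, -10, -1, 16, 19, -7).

max(|x_i - y_i|) = max(|10 - (-1)|, |6 - (-10)|, |-19 - (-1)|, |-5 - 16|, |-9 - 19|, |-8 - (-7)|) = max(11, 16, 18, 21, 28, 1) = 28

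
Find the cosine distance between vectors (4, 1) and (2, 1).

With u = (4, 1), v = (2, 1):
u·v = 4·2 + 1·1 = 8 + 1 = 9.
|u| = √(4² + 1²) = √17, |v| = √(2² + 1²) = √5, so |u||v| = √(17·5) = √85.
cos θ = (u·v)/(|u||v|) = 9/√85 ≈ 0.9762
Cosine distance = 1 - cos θ ≈ 1 - 0.9762 = 0.0238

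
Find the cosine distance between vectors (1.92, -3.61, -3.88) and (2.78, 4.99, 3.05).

With u = (1.92, -3.61, -3.88), v = (2.78, 4.99, 3.05):
u·v = 1.92·2.78 + (-3.61)·4.99 + (-3.88)·3.05 = 5.3376 + (-18.0139) + (-11.834) = -24.5103.
|u| = √(1.92² + (-3.61)² + (-3.88)²) = √(3.6864 + 13.0321 + 15.0544) = √31.7729, |v| = √(2.78² + 4.99² + 3.05²) = √(7.7284 + 24.9001 + 9.3025) = √41.931.
cos θ = (u·v)/(|u||v|) = -24.5103/(√31.7729·√41.931) ≈ -0.6715
Cosine distance = 1 - cos θ ≈ 1 - (-0.6715) = 1.6715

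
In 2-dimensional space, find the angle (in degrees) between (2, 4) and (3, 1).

With u = (2, 4), v = (3, 1):
u·v = 2·3 + 4·1 = 6 + 4 = 10.
|u| = √(2² + 4²) = √20, |v| = √(3² + 1²) = √10, so |u||v| = √(20·10) = √200.
cos θ = (u·v)/(|u||v|) = 10/√200 ≈ 0.707107
θ = arccos(0.707107) ≈ 45°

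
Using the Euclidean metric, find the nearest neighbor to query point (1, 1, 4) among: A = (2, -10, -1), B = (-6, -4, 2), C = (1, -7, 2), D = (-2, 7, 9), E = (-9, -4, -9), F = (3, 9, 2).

Distances: d(A) ≈ 12.1244, d(B) ≈ 8.8318, d(C) ≈ 8.2462, d(D) ≈ 8.3666, d(E) ≈ 17.1464, d(F) ≈ 8.4853. Nearest: C = (1, -7, 2) with distance 8.2462.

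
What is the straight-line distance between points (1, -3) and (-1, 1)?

√(Σ(x_i - y_i)²) = √((1 - (-1))² + (-3 - 1)²)
= √(2² + (-4)²) = √(4 + 16) = √20 ≈ 4.4721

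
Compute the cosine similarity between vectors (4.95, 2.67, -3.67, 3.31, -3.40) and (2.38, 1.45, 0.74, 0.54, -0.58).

With u = (4.95, 2.67, -3.67, 3.31, -3.40), v = (2.38, 1.45, 0.74, 0.54, -0.58):
u·v = 4.95·2.38 + 2.67·1.45 + (-3.67)·0.74 + 3.31·0.54 + (-3.4)·(-0.58) = 11.781 + 3.8715 + (-2.7158) + 1.7874 + 1.972 = 16.6961.
|u| = √(4.95² + 2.67² + (-3.67)² + 3.31² + (-3.4)²) = √(24.5025 + 7.1289 + 13.4689 + 10.9561 + 11.56) = √67.6164, |v| = √(2.38² + 1.45² + 0.74² + 0.54² + (-0.58)²) = √(5.6644 + 2.1025 + 0.5476 + 0.2916 + 0.3364) = √8.9425.
cos θ = (u·v)/(|u||v|) = 16.6961/(√67.6164·√8.9425) ≈ 0.679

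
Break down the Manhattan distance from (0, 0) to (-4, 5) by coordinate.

Σ|x_i - y_i| = |0 - (-4)| + |0 - 5| = 4 + 5 = 9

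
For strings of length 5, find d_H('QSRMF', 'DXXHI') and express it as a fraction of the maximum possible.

Differing positions: 1, 2, 3, 4, 5. Hamming distance = 5. The maximum possible Hamming distance for length-5 strings is 5, so d_H/5 = 5/5 = 1.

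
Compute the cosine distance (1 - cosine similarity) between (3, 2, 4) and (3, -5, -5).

With u = (3, 2, 4), v = (3, -5, -5):
u·v = 3·3 + 2·(-5) + 4·(-5) = 9 + (-10) + (-20) = -21.
|u| = √(3² + 2² + 4²) = √29, |v| = √(3² + (-5)² + (-5)²) = √59, so |u||v| = √(29·59) = √1711.
cos θ = (u·v)/(|u||v|) = -21/√1711 ≈ -0.5077
Cosine distance = 1 - cos θ ≈ 1 - (-0.5077) = 1.5077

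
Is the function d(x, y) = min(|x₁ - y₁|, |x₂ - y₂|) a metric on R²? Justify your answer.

No. d fails identity of indiscernibles: take x = (0, 0) and y = (0, 3). Then d(x,y) = min(|0 - 0|, |0 - 3|) = min(0, 3) = 0, yet x ≠ y.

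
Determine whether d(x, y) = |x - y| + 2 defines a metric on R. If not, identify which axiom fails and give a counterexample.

No. d fails identity of indiscernibles (specifically d(x,x) = 0): d(1, 1) = |1 - 1| + 2 = 0 + 2 = 2 ≠ 0.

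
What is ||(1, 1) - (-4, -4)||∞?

max(|x_i - y_i|) = max(|1 - (-4)|, |1 - (-4)|) = max(5, 5) = 5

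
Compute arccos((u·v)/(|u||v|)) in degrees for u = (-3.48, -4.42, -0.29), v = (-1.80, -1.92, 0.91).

With u = (-3.48, -4.42, -0.29), v = (-1.80, -1.92, 0.91):
u·v = (-3.48)·(-1.8) + (-4.42)·(-1.92) + (-0.29)·0.91 = 6.264 + 8.4864 + (-0.2639) = 14.4865.
|u| = √((-3.48)² + (-4.42)² + (-0.29)²) = √(12.1104 + 19.5364 + 0.0841) = √31.7309, |v| = √((-1.8)² + (-1.92)² + 0.91²) = √(3.24 + 3.6864 + 0.8281) = √7.7545.
cos θ = (u·v)/(|u||v|) = 14.4865/(√31.7309·√7.7545) ≈ 0.923518
θ = arccos(0.923518) ≈ 22.55°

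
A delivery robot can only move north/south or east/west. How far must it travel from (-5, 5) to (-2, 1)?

Σ|x_i - y_i| = |-5 - (-2)| + |5 - 1| = 3 + 4 = 7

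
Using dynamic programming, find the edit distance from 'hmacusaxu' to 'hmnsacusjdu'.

Let D[i][j] be the edit distance between the first i characters of 'hmacusaxu' and the first j characters of 'hmnsacusjdu', with D[i][0] = i, D[0][j] = j, and D[i][j] = D[i-1][j-1] if the characters match, else 1 + min(D[i-1][j], D[i][j-1], D[i-1][j-1]). Filling the table (rows: prefixes of 'hmacusaxu', columns: prefixes of 'hmnsacusjdu'):
     ε  h  m  n  s  a  c  u  s  j  d  u
  ε  0  1  2  3  4  5  6  7  8  9 10 11
  h  1  0  1  2  3  4  5  6  7  8  9 10
  m  2  1  0  1  2  3  4  5  6  7  8  9
  a  3  2  1  1  2  2  3  4  5  6  7  8
  c  4  3  2  2  2  3  2  3  4  5  6  7
  u  5  4  3  3  3  3  3  2  3  4  5  6
  s  6  5  4  4  3  4  4  3  2  3  4  5
  a  7  6  5  5  4  3  4  4  3  3  4  5
  x  8  7  6  6  5  4  4  5  4  4  4  5
  u  9  8  7  7  6  5  5  4  5  5  5  4
The bottom-right entry gives D[9][11] = 4, so no sequence of fewer than 4 edits works. Backtracking through the table gives one optimal edit sequence (4 edits):
  hmacusaxu → hmnacusaxu (ins n @3)
  hmnacusaxu → hmnsacusaxu (ins s @4)
  hmnsacusaxu → hmnsacusjxu (sub a→j @9)
  hmnsacusjxu → hmnsacusjdu (sub x→d @10)
Edit distance = 4.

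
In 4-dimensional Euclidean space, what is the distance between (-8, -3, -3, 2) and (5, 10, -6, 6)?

√(Σ(x_i - y_i)²) = √((-8 - 5)² + (-3 - 10)² + (-3 - (-6))² + (2 - 6)²)
= √((-13)² + (-13)² + 3² + (-4)²) = √(169 + 169 + 9 + 16) = √363 ≈ 19.0526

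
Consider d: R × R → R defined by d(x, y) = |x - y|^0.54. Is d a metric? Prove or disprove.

Yes. With 0 < p = 0.54 ≤ 1, d(x,y) = |x-y|^0.54 is a metric on R. Non-negativity and symmetry are immediate; |x-y|^0.54 = 0 ⟺ |x-y| = 0 ⟺ x = y. For the triangle inequality, the function t ↦ t^0.54 is subadditive on [0,∞) when p ≤ 1, so |x-z|^0.54 ≤ (|x-y| + |y-z|)^0.54 ≤ |x-y|^0.54 + |y-z|^0.54.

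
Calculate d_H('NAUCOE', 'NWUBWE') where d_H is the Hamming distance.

Differing positions: 2, 4, 5. Hamming distance = 3.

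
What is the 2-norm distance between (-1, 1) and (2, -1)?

(Σ|x_i - y_i|^2)^(1/2) = (|-1 - 2|^2 + |1 - (-1)|^2)^(1/2)
= (3^2 + 2^2)^(1/2) = (9 + 4)^(1/2) = (13)^(1/2) ≈ 3.6056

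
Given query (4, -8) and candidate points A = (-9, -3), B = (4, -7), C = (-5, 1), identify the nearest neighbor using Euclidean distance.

Distances: d(A) ≈ 13.9284, d(B) = 1, d(C) ≈ 12.7279. Nearest: B = (4, -7) with distance 1.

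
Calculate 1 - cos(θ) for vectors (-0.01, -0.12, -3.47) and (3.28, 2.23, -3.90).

With u = (-0.01, -0.12, -3.47), v = (3.28, 2.23, -3.90):
u·v = (-0.01)·3.28 + (-0.12)·2.23 + (-3.47)·(-3.9) = (-0.0328) + (-0.2676) + 13.533 = 13.2326.
|u| = √((-0.01)² + (-0.12)² + (-3.47)²) = √(0.0001 + 0.0144 + 12.0409) = √12.0554, |v| = √(3.28² + 2.23² + (-3.9)²) = √(10.7584 + 4.9729 + 15.21) = √30.9413.
cos θ = (u·v)/(|u||v|) = 13.2326/(√12.0554·√30.9413) ≈ 0.6851
Cosine distance = 1 - cos θ ≈ 1 - 0.6851 = 0.3149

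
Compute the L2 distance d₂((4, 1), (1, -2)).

√(Σ(x_i - y_i)²) = √((4 - 1)² + (1 - (-2))²)
= √(3² + 3²) = √(9 + 9) = √18 ≈ 4.2426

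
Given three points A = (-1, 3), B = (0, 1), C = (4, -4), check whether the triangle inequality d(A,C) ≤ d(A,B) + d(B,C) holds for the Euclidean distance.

d(A,B) = √(1² + 2²) = √5 ≈ 2.2361, d(B,C) = √(4² + 5²) = √41 ≈ 6.4031, d(A,C) = √(5² + 7²) = √74 ≈ 8.6023.
d(A,C) ≈ 8.6023 ≤ 2.2361 + 6.4031 = 8.6392. Triangle inequality is satisfied.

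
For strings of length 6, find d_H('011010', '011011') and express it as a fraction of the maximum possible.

Differing positions: 6. Hamming distance = 1. The maximum possible Hamming distance for length-6 strings is 6, so d_H/6 = 1/6 ≈ 0.1667.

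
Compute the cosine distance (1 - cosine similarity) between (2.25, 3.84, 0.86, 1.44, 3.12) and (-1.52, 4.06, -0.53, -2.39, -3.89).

With u = (2.25, 3.84, 0.86, 1.44, 3.12), v = (-1.52, 4.06, -0.53, -2.39, -3.89):
u·v = 2.25·(-1.52) + 3.84·4.06 + 0.86·(-0.53) + 1.44·(-2.39) + 3.12·(-3.89) = (-3.42) + 15.5904 + (-0.4558) + (-3.4416) + (-12.1368) = -3.8638.
|u| = √(2.25² + 3.84² + 0.86² + 1.44² + 3.12²) = √(5.0625 + 14.7456 + 0.7396 + 2.0736 + 9.7344) = √32.3557, |v| = √((-1.52)² + 4.06² + (-0.53)² + (-2.39)² + (-3.89)²) = √(2.3104 + 16.4836 + 0.2809 + 5.7121 + 15.1321) = √39.9191.
cos θ = (u·v)/(|u||v|) = -3.8638/(√32.3557·√39.9191) ≈ -0.1075
Cosine distance = 1 - cos θ ≈ 1 - (-0.1075) = 1.1075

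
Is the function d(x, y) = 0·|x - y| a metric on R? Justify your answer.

No. With c = 0, d(x,y) = 0 for all x, y. This fails identity of indiscernibles: d(4, 8) = 0 but 4 ≠ 8.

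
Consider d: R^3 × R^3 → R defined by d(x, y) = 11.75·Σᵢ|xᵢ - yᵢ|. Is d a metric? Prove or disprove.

Yes. The L1 (Manhattan) norm induces a metric on R^3, and multiplying a metric by a positive constant 11.75 > 0 preserves all four axioms: non-negativity (11.75·||x-y|| ≥ 0), identity (11.75·||x-y|| = 0 ⟺ ||x-y|| = 0 ⟺ x = y), symmetry (||x-y|| = ||y-x||), and the triangle inequality (11.75·||x-z|| ≤ 11.75·||x-y|| + 11.75·||y-z||). So d is a metric.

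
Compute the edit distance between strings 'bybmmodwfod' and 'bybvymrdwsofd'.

Let D[i][j] be the edit distance between the first i characters of 'bybmmodwfod' and the first j characters of 'bybvymrdwsofd', with D[i][0] = i, D[0][j] = j, and D[i][j] = D[i-1][j-1] if the characters match, else 1 + min(D[i-1][j], D[i][j-1], D[i-1][j-1]). Filling the table (rows: prefixes of 'bybmmodwfod', columns: prefixes of 'bybvymrdwsofd'):
     ε  b  y  b  v  y  m  r  d  w  s  o  f  d
  ε  0  1  2  3  4  5  6  7  8  9 10 11 12 13
  b  1  0  1  2  3  4  5  6  7  8  9 10 11 12
  y  2  1  0  1  2  3  4  5  6  7  8  9 10 11
  b  3  2  1  0  1  2  3  4  5  6  7  8  9 10
  m  4  3  2  1  1  2  2  3  4  5  6  7  8  9
  m  5  4  3  2  2  2  2  3  4  5  6  7  8  9
  o  6  5  4  3  3  3  3  3  4  5  6  6  7  8
  d  7  6  5  4  4  4  4  4  3  4  5  6  7  7
  w  8  7  6  5  5  5  5  5  4  3  4  5  6  7
  f  9  8  7  6  6  6  6  6  5  4  4  5  5  6
  o 10  9  8  7  7  7  7  7  6  5  5  4  5  6
  d 11 10  9  8  8  8  8  8  7  6  6  5  5  5
The bottom-right entry gives D[11][13] = 5, so no sequence of fewer than 5 edits works. Backtracking through the table gives one optimal edit sequence (5 edits):
  bybmmodwfod → bybvmmodwfod (ins v @4)
  bybvmmodwfod → bybvymodwfod (sub m→y @5)
  bybvymodwfod → bybvymrdwfod (sub o→r @7)
  bybvymrdwfod → bybvymrdwsod (sub f→s @10)
  bybvymrdwsod → bybvymrdwsofd (ins f @12)
Edit distance = 5.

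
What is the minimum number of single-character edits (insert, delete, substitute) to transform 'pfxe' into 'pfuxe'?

Let D[i][j] be the edit distance between the first i characters of 'pfxe' and the first j characters of 'pfuxe', with D[i][0] = i, D[0][j] = j, and D[i][j] = D[i-1][j-1] if the characters match, else 1 + min(D[i-1][j], D[i][j-1], D[i-1][j-1]). Filling the table (rows: prefixes of 'pfxe', columns: prefixes of 'pfuxe'):
     ε  p  f  u  x  e
  ε  0  1  2  3  4  5
  p  1  0  1  2  3  4
  f  2  1  0  1  2  3
  x  3  2  1  1  1  2
  e  4  3  2  2  2  1
The bottom-right entry gives D[4][5] = 1, so no sequence of fewer than 1 edit works. Backtracking through the table gives one optimal edit sequence (1 edit):
  pfxe → pfuxe (ins u @3)
Edit distance = 1.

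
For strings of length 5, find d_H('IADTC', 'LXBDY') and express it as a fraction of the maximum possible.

Differing positions: 1, 2, 3, 4, 5. Hamming distance = 5. The maximum possible Hamming distance for length-5 strings is 5, so d_H/5 = 5/5 = 1.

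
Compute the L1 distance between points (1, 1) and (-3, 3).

Σ|x_i - y_i| = |1 - (-3)| + |1 - 3| = 4 + 2 = 6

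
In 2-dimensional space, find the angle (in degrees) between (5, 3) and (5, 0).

With u = (5, 3), v = (5, 0):
u·v = 5·5 + 3·0 = 25 + 0 = 25.
|u| = √(5² + 3²) = √34, |v| = √(5² + 0²) = √25, so |u||v| = √(34·25) = √850.
cos θ = (u·v)/(|u||v|) = 25/√850 ≈ 0.857493
θ = arccos(0.857493) ≈ 30.96°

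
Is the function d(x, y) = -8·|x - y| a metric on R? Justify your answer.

No. With c = -8 < 0, d fails non-negativity: d(2, 8) = -8·|2 - 8| = -8·6 = -48 < 0.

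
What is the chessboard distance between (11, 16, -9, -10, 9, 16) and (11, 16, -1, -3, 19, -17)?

max(|x_i - y_i|) = max(|11 - 11|, |16 - 16|, |-9 - (-1)|, |-10 - (-3)|, |9 - 19|, |16 - (-17)|) = max(0, 0, 8, 7, 10, 33) = 33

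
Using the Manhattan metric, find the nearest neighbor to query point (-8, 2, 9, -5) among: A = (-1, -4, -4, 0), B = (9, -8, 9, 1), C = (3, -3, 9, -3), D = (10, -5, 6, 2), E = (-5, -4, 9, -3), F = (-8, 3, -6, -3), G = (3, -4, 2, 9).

Distances: d(A) = 31, d(B) = 33, d(C) = 18, d(D) = 35, d(E) = 11, d(F) = 18, d(G) = 38. Nearest: E = (-5, -4, 9, -3) with distance 11.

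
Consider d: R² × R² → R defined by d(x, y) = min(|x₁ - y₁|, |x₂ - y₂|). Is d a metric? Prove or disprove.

No. d fails identity of indiscernibles: take x = (-1, 0) and y = (-1, 1). Then d(x,y) = min(|-1 - (-1)|, |0 - 1|) = min(0, 1) = 0, yet x ≠ y.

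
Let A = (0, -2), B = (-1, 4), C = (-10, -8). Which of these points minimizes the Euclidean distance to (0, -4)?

Distances: d(A) = 2, d(B) ≈ 8.0623, d(C) ≈ 10.7703. Nearest: A = (0, -2) with distance 2.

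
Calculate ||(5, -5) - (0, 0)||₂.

√(Σ(x_i - y_i)²) = √((5 - 0)² + (-5 - 0)²)
= √(5² + (-5)²) = √(25 + 25) = √50 ≈ 7.0711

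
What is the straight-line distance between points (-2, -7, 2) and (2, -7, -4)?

√(Σ(x_i - y_i)²) = √((-2 - 2)² + (-7 - (-7))² + (2 - (-4))²)
= √((-4)² + 0² + 6²) = √(16 + 0 + 36) = √52 ≈ 7.2111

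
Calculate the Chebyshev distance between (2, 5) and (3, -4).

max(|x_i - y_i|) = max(|2 - 3|, |5 - (-4)|) = max(1, 9) = 9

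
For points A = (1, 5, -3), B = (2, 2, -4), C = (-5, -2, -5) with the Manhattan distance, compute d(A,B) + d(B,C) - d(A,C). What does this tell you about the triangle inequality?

d(A,B) = 1 + 3 + 1 = 5, d(B,C) = 7 + 4 + 1 = 12, d(A,C) = 6 + 7 + 2 = 15.
d(A,B) + d(B,C) - d(A,C) = 5 + 12 - 15 = 17 - 15 = 2. This is ≥ 0, so the triangle inequality holds for these points.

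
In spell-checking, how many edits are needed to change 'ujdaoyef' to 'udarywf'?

Let D[i][j] be the edit distance between the first i characters of 'ujdaoyef' and the first j characters of 'udarywf', with D[i][0] = i, D[0][j] = j, and D[i][j] = D[i-1][j-1] if the characters match, else 1 + min(D[i-1][j], D[i][j-1], D[i-1][j-1]). Filling the table (rows: prefixes of 'ujdaoyef', columns: prefixes of 'udarywf'):
     ε  u  d  a  r  y  w  f
  ε  0  1  2  3  4  5  6  7
  u  1  0  1  2  3  4  5  6
  j  2  1  1  2  3  4  5  6
  d  3  2  1  2  3  4  5  6
  a  4  3  2  1  2  3  4  5
  o  5  4  3  2  2  3  4  5
  y  6  5  4  3  3  2  3  4
  e  7  6  5  4  4  3  3  4
  f  8  7  6  5  5  4  4  3
The bottom-right entry gives D[8][7] = 3, so no sequence of fewer than 3 edits works. Backtracking through the table gives one optimal edit sequence (3 edits):
  ujdaoyef → udaoyef (del j @2)
  udaoyef → udaryef (sub o→r @4)
  udaryef → udarywf (sub e→w @6)
Edit distance = 3.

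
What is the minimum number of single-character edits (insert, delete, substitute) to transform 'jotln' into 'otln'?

Let D[i][j] be the edit distance between the first i characters of 'jotln' and the first j characters of 'otln', with D[i][0] = i, D[0][j] = j, and D[i][j] = D[i-1][j-1] if the characters match, else 1 + min(D[i-1][j], D[i][j-1], D[i-1][j-1]). Filling the table (rows: prefixes of 'jotln', columns: prefixes of 'otln'):
     ε  o  t  l  n
  ε  0  1  2  3  4
  j  1  1  2  3  4
  o  2  1  2  3  4
  t  3  2  1  2  3
  l  4  3  2  1  2
  n  5  4  3  2  1
The bottom-right entry gives D[5][4] = 1, so no sequence of fewer than 1 edit works. Backtracking through the table gives one optimal edit sequence (1 edit):
  jotln → otln (del j @1)
Edit distance = 1.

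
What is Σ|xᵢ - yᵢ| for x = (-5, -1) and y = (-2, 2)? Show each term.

Σ|x_i - y_i| = |-5 - (-2)| + |-1 - 2| = 3 + 3 = 6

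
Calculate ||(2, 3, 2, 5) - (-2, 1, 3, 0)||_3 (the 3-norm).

(Σ|x_i - y_i|^3)^(1/3) = (|2 - (-2)|^3 + |3 - 1|^3 + |2 - 3|^3 + |5 - 0|^3)^(1/3)
= (4^3 + 2^3 + 1^3 + 5^3)^(1/3) = (64 + 8 + 1 + 125)^(1/3) = (198)^(1/3) ≈ 5.8285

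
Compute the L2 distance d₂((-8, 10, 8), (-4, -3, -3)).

√(Σ(x_i - y_i)²) = √((-8 - (-4))² + (10 - (-3))² + (8 - (-3))²)
= √((-4)² + 13² + 11²) = √(16 + 169 + 121) = √306 ≈ 17.4929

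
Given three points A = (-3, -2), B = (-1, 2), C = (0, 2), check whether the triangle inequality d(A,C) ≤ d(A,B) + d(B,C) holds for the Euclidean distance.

d(A,B) = √(2² + 4²) = √20 ≈ 4.4721, d(B,C) = √(1² + 0²) = √1 = 1, d(A,C) = √(3² + 4²) = √25 = 5.
d(A,C) = 5 ≤ 4.4721 + 1 = 5.4721. Triangle inequality is satisfied.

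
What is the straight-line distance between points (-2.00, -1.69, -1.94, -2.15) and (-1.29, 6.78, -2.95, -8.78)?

√(Σ(x_i - y_i)²) = √((-2 - (-1.29))² + (-1.69 - 6.78)² + (-1.94 - (-2.95))² + (-2.15 - (-8.78))²)
= √((-0.71)² + (-8.47)² + 1.01² + 6.63²) = √(0.5041 + 71.7409 + 1.0201 + 43.9569) = √117.222 ≈ 10.8269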